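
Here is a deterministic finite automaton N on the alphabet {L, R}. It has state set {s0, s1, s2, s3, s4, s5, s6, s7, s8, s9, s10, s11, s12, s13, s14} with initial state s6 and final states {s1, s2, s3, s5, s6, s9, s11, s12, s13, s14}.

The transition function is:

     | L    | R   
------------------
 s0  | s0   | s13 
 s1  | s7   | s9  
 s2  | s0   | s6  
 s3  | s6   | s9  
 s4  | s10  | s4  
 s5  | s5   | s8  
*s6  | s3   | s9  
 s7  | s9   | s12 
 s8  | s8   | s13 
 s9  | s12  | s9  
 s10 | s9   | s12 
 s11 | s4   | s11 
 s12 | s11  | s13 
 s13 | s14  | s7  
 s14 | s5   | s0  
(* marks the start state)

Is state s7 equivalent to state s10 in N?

Yes

Reachable states from the start: {s0,s3,s4,s5,s6,s7,s8,s9,s10,s11,s12,s13,s14}. Unreachable: {s1,s2} — drop them.
Initial partition by acceptance: {s3,s5,s6,s9,s11,s12,s13,s14} | {s0,s4,s7,s8,s10}.
Refine {s3,s5,s6,s9,s11,s12,s13,s14} on symbol L: members go to different blocks, giving {s3,s5,s6,s9,s12,s13,s14} and {s11}.
On input L, block {s3,s5,s6,s9,s12,s13,s14} splits into {s3,s5,s6,s9,s13,s14} and {s12}.
Refine {s3,s5,s6,s9,s13,s14} on symbol L: members go to different blocks, giving {s3,s5,s6,s13,s14} and {s9}.
Split {s3,s5,s6,s13,s14} by δ(·,R) → {s5,s13,s14} and {s3,s6}.
Split {s0,s4,s7,s8,s10} by δ(·,L) → {s0,s4,s8} and {s7,s10}.
Split {s5,s13,s14} by δ(·,R) → {s5,s14} and {s13}.
Refine {s0,s4,s8} on symbol L: members go to different blocks, giving {s0,s8} and {s4}.
The partition is now stable with 9 blocks: {s5,s14} | {s0,s8} | {s11} | {s12} | {s9} | {s3,s6} | {s7,s10} | {s13} | {s4}.
s7 and s10 lie in the same block of the stable partition, so they are equivalent — no string distinguishes them.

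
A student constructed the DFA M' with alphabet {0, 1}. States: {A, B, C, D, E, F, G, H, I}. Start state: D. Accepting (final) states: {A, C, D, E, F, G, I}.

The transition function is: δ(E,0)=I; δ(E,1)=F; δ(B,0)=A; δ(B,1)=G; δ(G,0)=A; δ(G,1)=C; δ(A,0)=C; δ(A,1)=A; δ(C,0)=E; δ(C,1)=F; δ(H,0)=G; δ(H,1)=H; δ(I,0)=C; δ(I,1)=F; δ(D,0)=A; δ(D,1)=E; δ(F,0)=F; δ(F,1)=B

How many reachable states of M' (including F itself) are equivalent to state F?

States {H} cannot be reached from the start state, so discard them.
P0 = {A,C,D,E,F,G,I} | {B}.
Split {A,C,D,E,F,G,I} by δ(·,1) → {A,C,D,E,G,I} and {F}.
On input 1, block {A,C,D,E,G,I} splits into {A,D,G} and {C,E,I}.
Refine {A,D,G} on symbol 0: members go to different blocks, giving {D,G} and {A}.
The partition is now stable with 5 blocks: {D,G} | {B} | {F} | {C,E,I} | {A}.
The equivalence class containing F is {F}, of size 1.

1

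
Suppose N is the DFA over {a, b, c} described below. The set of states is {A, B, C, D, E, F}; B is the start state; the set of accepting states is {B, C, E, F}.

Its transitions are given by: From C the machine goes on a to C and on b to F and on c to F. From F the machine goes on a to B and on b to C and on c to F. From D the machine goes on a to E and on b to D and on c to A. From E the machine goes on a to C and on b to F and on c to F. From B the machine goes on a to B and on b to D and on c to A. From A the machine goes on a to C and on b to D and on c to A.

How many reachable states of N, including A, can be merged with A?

All states are reachable from the start state.
P0 = {B,C,E,F} | {A,D}.
Split {B,C,E,F} by δ(·,b) → {C,E,F} and {B}.
Split {C,E,F} by δ(·,a) → {C,E} and {F}.
The partition is now stable with 4 blocks: {C,E} | {A,D} | {B} | {F}.
State A belongs to the block {A,D}, which has 2 states.

2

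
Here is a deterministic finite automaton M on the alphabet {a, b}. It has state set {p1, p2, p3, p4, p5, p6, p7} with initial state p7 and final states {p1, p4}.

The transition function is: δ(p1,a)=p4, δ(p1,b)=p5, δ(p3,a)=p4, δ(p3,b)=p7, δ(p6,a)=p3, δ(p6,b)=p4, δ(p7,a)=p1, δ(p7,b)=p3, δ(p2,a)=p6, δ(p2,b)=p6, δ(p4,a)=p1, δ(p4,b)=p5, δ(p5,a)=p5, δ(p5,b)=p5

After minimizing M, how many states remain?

States {p2,p6} cannot be reached from the start state, so discard them.
P0 = {p1,p4} | {p3,p5,p7}.
Split {p3,p5,p7} by δ(·,a) → {p3,p7} and {p5}.
No further refinement is possible. Final partition (3 blocks): {p1,p4} | {p3,p7} | {p5}.

3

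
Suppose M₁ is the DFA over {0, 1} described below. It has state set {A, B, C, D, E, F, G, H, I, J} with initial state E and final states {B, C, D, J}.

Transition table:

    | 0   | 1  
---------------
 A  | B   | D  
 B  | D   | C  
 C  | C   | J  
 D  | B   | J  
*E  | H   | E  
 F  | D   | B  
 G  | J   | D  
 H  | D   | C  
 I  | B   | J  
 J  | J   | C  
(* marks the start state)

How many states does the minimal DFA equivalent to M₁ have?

3

States {A,F,G,I} cannot be reached from the start state, so discard them.
Start with accepting vs non-accepting: {B,C,D,J} | {E,H}.
Refine {E,H} on symbol 0: members go to different blocks, giving {E} and {H}.
Stable partition: {B,C,D,J} | {E} | {H} — 3 equivalence classes.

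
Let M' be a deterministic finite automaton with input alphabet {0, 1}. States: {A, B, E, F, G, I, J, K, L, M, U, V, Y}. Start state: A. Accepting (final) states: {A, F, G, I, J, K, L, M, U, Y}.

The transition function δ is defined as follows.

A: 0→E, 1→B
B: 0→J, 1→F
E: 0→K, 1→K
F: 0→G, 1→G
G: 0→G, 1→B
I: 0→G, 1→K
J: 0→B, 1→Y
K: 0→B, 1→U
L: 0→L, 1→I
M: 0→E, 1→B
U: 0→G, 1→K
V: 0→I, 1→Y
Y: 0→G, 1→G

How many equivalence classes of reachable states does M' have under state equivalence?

Reachable states from the start: {A,B,E,F,G,J,K,U,Y}. Unreachable: {I,L,M,V} — drop them.
Start with accepting vs non-accepting: {A,F,G,J,K,U,Y} | {B,E}.
On input 0, block {A,F,G,J,K,U,Y} splits into {F,G,U,Y} and {A,J,K}.
On input 1, block {F,G,U,Y} splits into {F,Y} and {U} and {G}.
Refine {B,E} on symbol 1: members go to different blocks, giving {E} and {B}.
On input 0, block {A,J,K} splits into {J,K} and {A}.
Refine {J,K} on symbol 1: members go to different blocks, giving {J} and {K}.
Stable partition: {F,Y} | {E} | {J} | {U} | {G} | {B} | {A} | {K} — 8 equivalence classes.

8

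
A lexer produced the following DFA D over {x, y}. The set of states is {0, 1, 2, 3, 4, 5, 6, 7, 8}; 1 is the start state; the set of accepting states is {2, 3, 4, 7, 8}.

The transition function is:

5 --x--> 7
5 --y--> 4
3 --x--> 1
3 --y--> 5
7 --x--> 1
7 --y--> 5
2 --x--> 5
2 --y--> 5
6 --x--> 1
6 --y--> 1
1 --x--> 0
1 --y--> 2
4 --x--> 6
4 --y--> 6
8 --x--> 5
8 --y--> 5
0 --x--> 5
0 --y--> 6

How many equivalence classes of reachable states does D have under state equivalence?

First remove the unreachable states {3,8}; 7 states remain.
P0 = {2,4,7} | {0,1,5,6}.
Split {0,1,5,6} by δ(·,x) → {0,1,6} and {5}.
Split {2,4,7} by δ(·,x) → {4,7} and {2}.
On input y, block {4,7} splits into {4} and {7}.
On input x, block {0,1,6} splits into {1,6} and {0}.
On input x, block {1,6} splits into {1} and {6}.
Stable partition: {4} | {1} | {5} | {2} | {7} | {0} | {6} — 7 equivalence classes.

7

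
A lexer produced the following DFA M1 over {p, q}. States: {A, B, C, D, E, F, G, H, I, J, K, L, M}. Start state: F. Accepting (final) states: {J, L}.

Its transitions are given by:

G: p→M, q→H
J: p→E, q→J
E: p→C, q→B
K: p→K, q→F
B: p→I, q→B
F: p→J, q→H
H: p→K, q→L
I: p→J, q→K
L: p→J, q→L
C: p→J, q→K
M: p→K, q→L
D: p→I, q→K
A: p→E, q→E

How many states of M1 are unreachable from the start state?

4

Starting at F and following transitions, the reachable set is {B, C, E, F, H, I, J, K, L}. That leaves A, D, G, M unreachable — 4 in total.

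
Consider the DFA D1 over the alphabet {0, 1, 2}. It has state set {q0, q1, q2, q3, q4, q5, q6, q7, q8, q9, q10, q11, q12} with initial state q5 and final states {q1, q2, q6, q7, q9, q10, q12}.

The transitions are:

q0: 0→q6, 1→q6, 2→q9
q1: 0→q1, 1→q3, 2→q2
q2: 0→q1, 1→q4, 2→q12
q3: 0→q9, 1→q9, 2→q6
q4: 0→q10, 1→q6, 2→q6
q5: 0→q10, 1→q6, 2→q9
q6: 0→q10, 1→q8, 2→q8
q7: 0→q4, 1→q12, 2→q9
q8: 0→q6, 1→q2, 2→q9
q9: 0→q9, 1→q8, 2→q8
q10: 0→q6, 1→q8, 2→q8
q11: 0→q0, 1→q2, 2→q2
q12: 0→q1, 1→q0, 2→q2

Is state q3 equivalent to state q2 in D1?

No

First remove the unreachable states {q7,q11}; 11 states remain.
P0 = {q1,q2,q6,q9,q10,q12} | {q0,q3,q4,q5,q8}.
Split {q1,q2,q6,q9,q10,q12} by δ(·,2) → {q1,q2,q12} and {q6,q9,q10}.
Refine {q0,q3,q4,q5,q8} on symbol 1: members go to different blocks, giving {q0,q3,q4,q5} and {q8}.
No further refinement is possible. Final partition (4 blocks): {q1,q2,q12} | {q0,q3,q4,q5} | {q6,q9,q10} | {q8}.
q3 and q2 end up in different blocks, so they are distinguishable. For instance, the string 'ε' is accepted from only q2.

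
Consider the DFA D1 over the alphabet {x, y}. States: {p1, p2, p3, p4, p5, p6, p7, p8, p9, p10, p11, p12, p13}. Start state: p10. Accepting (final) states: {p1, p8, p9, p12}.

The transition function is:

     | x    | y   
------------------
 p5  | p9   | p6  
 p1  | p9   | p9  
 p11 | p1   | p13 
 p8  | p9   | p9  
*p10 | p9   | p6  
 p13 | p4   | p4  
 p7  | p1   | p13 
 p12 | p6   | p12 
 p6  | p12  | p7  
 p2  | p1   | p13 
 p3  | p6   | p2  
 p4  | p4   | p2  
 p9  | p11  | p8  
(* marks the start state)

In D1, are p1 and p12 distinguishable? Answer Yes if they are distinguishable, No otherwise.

Yes

States {p3,p5} cannot be reached from the start state, so discard them.
Start with accepting vs non-accepting: {p1,p8,p9,p12} | {p2,p4,p6,p7,p10,p11,p13}.
On input x, block {p1,p8,p9,p12} splits into {p1,p8} and {p9,p12}.
On input x, block {p2,p4,p6,p7,p10,p11,p13} splits into {p2,p7,p11} and {p4,p13} and {p6,p10}.
Split {p9,p12} by δ(·,x) → {p9} and {p12}.
Split {p4,p13} by δ(·,y) → {p4} and {p13}.
On input x, block {p6,p10} splits into {p6} and {p10}.
The partition is now stable with 8 blocks: {p1,p8} | {p2,p7,p11} | {p9} | {p4} | {p6} | {p12} | {p13} | {p10}.
p1 and p12 end up in different blocks, so they are distinguishable. For instance, the string 'x' is accepted from only p1.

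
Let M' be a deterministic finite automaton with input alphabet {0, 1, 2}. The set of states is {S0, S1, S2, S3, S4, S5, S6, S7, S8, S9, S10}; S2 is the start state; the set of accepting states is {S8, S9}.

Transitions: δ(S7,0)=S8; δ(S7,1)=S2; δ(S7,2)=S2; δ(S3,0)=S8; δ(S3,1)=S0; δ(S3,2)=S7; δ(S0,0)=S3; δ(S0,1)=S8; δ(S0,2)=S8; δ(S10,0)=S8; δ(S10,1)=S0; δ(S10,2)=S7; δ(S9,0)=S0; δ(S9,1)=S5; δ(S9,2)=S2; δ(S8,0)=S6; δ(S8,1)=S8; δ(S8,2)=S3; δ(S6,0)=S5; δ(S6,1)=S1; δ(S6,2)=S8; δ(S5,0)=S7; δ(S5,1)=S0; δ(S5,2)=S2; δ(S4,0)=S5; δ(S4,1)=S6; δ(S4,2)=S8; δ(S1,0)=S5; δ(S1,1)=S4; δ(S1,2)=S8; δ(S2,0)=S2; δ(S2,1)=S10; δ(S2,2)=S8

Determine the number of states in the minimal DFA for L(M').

7

Reachable states from the start: {S0,S1,S2,S3,S4,S5,S6,S7,S8,S10}. Unreachable: {S9} — drop them.
P0 = {S8} | {S0,S1,S2,S3,S4,S5,S6,S7,S10}.
Split {S0,S1,S2,S3,S4,S5,S6,S7,S10} by δ(·,0) → {S0,S1,S2,S4,S5,S6} and {S3,S7,S10}.
On input 0, block {S0,S1,S2,S4,S5,S6} splits into {S1,S2,S4,S6} and {S0,S5}.
Split {S1,S2,S4,S6} by δ(·,0) → {S1,S4,S6} and {S2}.
Refine {S3,S7,S10} on symbol 1: members go to different blocks, giving {S3,S10} and {S7}.
Refine {S0,S5} on symbol 0: members go to different blocks, giving {S0} and {S5}.
Stable partition: {S8} | {S1,S4,S6} | {S3,S10} | {S0} | {S2} | {S7} | {S5} — 7 equivalence classes.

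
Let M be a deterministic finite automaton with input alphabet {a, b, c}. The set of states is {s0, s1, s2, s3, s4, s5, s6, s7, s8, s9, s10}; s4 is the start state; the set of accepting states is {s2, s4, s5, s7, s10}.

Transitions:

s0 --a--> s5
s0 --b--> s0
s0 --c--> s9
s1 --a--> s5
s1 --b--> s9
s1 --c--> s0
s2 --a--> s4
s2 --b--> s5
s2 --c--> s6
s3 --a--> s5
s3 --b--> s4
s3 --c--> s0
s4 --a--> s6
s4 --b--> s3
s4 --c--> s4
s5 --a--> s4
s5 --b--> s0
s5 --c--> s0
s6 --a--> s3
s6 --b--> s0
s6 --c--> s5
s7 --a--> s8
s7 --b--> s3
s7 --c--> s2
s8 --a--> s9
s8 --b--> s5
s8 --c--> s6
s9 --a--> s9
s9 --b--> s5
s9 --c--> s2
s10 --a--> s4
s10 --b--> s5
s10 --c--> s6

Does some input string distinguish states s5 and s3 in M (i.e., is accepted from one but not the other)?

Yes

States {s1,s7,s8,s10} cannot be reached from the start state, so discard them.
P0 = {s2,s4,s5} | {s0,s3,s6,s9}.
On input a, block {s2,s4,s5} splits into {s2,s5} and {s4}.
Split {s2,s5} by δ(·,b) → {s2} and {s5}.
Refine {s0,s3,s6,s9} on symbol a: members go to different blocks, giving {s0,s3} and {s6,s9}.
Refine {s0,s3} on symbol b: members go to different blocks, giving {s0} and {s3}.
Split {s6,s9} by δ(·,a) → {s6} and {s9}.
No further refinement is possible. Final partition (7 blocks): {s2} | {s0} | {s4} | {s5} | {s6} | {s3} | {s9}.
s5 and s3 end up in different blocks, so they are distinguishable. For instance, the string 'ε' is accepted from only s5.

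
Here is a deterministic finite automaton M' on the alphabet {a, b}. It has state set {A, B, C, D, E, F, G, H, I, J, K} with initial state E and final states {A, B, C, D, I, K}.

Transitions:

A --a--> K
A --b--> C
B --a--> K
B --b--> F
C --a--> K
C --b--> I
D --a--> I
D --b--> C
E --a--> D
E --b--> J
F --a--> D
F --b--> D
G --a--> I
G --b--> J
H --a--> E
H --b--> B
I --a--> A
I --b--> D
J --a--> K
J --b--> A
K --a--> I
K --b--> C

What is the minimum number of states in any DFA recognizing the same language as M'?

Reachable states from the start: {A,C,D,E,I,J,K}. Unreachable: {B,F,G,H} — drop them.
Initial partition by acceptance: {A,C,D,I,K} | {E,J}.
Refine {E,J} on symbol b: members go to different blocks, giving {E} and {J}.
The partition is now stable with 3 blocks: {A,C,D,I,K} | {E} | {J}.

3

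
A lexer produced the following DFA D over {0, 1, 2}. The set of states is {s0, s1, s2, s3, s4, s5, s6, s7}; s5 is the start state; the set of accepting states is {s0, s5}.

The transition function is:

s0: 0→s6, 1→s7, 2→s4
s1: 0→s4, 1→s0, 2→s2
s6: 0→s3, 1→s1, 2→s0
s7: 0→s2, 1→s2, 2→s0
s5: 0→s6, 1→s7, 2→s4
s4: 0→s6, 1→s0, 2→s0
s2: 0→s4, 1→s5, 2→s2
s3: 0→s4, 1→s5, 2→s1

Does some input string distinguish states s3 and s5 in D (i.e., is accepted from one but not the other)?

Yes

All states are reachable from the start state.
Start with accepting vs non-accepting: {s0,s5} | {s1,s2,s3,s4,s6,s7}.
Refine {s1,s2,s3,s4,s6,s7} on symbol 1: members go to different blocks, giving {s1,s2,s3,s4} and {s6,s7}.
Split {s1,s2,s3,s4} by δ(·,0) → {s1,s2,s3} and {s4}.
Stable partition: {s0,s5} | {s1,s2,s3} | {s6,s7} | {s4} — 4 equivalence classes.
s3 and s5 end up in different blocks, so they are distinguishable. For instance, the string 'ε' is accepted from only s5.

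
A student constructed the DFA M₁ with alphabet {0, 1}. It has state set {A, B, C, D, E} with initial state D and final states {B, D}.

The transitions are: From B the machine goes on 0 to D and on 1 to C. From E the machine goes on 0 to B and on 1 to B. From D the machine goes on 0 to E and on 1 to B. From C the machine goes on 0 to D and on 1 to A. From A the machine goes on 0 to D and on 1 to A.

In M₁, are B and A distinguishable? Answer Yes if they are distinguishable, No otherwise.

All states are reachable from the start state.
Start with accepting vs non-accepting: {B,D} | {A,C,E}.
Refine {B,D} on symbol 0: members go to different blocks, giving {B} and {D}.
On input 0, block {A,C,E} splits into {A,C} and {E}.
No further refinement is possible. Final partition (4 blocks): {B} | {A,C} | {D} | {E}.
B and A end up in different blocks, so they are distinguishable. For instance, the string 'ε' is accepted from only B.

Yes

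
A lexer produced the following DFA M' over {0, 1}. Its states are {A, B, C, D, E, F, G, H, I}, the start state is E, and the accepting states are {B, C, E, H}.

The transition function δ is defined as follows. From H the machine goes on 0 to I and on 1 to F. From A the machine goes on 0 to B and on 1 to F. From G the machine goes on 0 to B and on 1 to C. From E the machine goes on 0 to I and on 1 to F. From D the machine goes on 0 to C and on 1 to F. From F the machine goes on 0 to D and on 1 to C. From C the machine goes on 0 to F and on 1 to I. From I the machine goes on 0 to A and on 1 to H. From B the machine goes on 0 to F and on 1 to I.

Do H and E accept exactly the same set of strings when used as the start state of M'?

Yes

First remove the unreachable states {G}; 8 states remain.
Start with accepting vs non-accepting: {B,C,E,H} | {A,D,F,I}.
On input 0, block {A,D,F,I} splits into {A,D} and {F,I}.
Stable partition: {B,C,E,H} | {A,D} | {F,I} — 3 equivalence classes.
H and E lie in the same block of the stable partition, so they are equivalent — no string distinguishes them.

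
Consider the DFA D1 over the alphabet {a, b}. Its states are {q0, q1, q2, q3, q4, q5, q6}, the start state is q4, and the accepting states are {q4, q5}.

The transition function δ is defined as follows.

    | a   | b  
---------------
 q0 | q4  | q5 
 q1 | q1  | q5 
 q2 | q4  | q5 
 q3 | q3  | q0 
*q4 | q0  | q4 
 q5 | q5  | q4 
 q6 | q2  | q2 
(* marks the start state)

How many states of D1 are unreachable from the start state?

4

No path from q4 leads to q1, q2, q3, q6; the other 3 states are all reachable.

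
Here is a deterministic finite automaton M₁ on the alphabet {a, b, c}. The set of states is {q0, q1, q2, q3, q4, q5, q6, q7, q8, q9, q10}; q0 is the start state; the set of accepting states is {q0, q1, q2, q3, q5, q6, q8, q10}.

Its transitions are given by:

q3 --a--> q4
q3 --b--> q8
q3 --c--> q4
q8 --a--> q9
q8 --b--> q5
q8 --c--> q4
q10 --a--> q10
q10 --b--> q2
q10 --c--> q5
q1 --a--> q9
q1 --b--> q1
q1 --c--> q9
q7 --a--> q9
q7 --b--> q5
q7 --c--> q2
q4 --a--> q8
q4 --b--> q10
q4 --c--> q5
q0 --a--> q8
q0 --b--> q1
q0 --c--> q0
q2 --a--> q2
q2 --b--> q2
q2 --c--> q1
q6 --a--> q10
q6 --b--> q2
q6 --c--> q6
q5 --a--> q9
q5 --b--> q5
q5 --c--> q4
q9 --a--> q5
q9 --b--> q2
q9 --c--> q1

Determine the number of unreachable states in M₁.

BFS from q0 reaches {q0, q1, q2, q4, q5, q8, q9, q10}; the 3 state(s) q3, q6, q7 are never visited.

3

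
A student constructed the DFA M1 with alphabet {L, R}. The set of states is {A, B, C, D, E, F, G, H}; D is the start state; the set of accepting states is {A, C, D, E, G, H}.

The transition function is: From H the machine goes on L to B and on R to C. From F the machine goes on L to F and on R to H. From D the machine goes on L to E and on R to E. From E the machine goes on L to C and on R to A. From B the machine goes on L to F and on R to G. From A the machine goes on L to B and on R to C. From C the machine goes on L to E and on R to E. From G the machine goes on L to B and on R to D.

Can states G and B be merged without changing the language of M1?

Every state is reachable, so we keep all 8.
Initial partition by acceptance: {A,C,D,E,G,H} | {B,F}.
Refine {A,C,D,E,G,H} on symbol L: members go to different blocks, giving {A,G,H} and {C,D,E}.
Split {C,D,E} by δ(·,R) → {C,D} and {E}.
The partition is now stable with 4 blocks: {A,G,H} | {B,F} | {C,D} | {E}.
G and B end up in different blocks, so they are distinguishable. For instance, the string 'ε' is accepted from only G.

No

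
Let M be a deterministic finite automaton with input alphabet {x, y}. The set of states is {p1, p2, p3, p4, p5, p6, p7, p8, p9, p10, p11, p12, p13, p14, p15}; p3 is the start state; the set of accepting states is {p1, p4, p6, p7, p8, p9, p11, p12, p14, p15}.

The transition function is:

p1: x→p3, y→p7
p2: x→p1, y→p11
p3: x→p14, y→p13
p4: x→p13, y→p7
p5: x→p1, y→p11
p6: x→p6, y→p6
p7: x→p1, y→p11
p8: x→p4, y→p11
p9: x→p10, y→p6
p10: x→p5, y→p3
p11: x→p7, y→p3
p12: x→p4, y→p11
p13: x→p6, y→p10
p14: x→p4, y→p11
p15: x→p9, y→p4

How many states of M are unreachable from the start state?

Starting at p3 and following transitions, the reachable set is {p1, p3, p4, p5, p6, p7, p10, p11, p13, p14}. That leaves p2, p8, p9, p12, p15 unreachable — 5 in total.

5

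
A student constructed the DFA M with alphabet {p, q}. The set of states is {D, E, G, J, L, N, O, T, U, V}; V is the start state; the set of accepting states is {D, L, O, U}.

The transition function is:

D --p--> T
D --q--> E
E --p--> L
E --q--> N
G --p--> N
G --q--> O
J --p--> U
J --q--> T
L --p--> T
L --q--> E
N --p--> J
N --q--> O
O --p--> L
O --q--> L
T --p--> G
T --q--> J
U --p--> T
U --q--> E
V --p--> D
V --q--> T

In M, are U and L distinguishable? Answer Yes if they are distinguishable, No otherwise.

All states are reachable from the start state.
P0 = {D,L,O,U} | {E,G,J,N,T,V}.
Split {D,L,O,U} by δ(·,p) → {D,L,U} and {O}.
On input p, block {E,G,J,N,T,V} splits into {E,J,V} and {G,N,T}.
Split {G,N,T} by δ(·,p) → {G,T} and {N}.
On input q, block {E,J,V} splits into {J,V} and {E}.
Refine {G,T} on symbol p: members go to different blocks, giving {T} and {G}.
The partition is now stable with 7 blocks: {D,L,U} | {J,V} | {O} | {T} | {N} | {E} | {G}.
U and L lie in the same block of the stable partition, so they are equivalent — no string distinguishes them.

No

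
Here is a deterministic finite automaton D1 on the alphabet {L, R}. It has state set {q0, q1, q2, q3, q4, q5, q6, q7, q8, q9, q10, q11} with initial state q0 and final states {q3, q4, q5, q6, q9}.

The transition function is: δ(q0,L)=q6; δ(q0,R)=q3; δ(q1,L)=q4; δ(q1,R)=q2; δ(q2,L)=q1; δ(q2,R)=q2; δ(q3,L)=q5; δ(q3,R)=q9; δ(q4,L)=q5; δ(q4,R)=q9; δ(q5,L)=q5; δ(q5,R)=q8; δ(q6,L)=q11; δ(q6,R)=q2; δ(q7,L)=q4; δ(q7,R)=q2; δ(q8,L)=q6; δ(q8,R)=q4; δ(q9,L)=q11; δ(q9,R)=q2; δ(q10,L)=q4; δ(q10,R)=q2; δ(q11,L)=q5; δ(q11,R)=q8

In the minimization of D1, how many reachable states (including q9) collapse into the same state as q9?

Reachable states from the start: {q0,q1,q2,q3,q4,q5,q6,q8,q9,q11}. Unreachable: {q7,q10} — drop them.
P0 = {q3,q4,q5,q6,q9} | {q0,q1,q2,q8,q11}.
Refine {q3,q4,q5,q6,q9} on symbol L: members go to different blocks, giving {q3,q4,q5} and {q6,q9}.
On input R, block {q3,q4,q5} splits into {q3,q4} and {q5}.
On input L, block {q0,q1,q2,q8,q11} splits into {q0,q8} and {q1} and {q2} and {q11}.
Stable partition: {q3,q4} | {q0,q8} | {q6,q9} | {q5} | {q1} | {q2} | {q11} — 7 equivalence classes.
The equivalence class containing q9 is {q6,q9}, of size 2.

2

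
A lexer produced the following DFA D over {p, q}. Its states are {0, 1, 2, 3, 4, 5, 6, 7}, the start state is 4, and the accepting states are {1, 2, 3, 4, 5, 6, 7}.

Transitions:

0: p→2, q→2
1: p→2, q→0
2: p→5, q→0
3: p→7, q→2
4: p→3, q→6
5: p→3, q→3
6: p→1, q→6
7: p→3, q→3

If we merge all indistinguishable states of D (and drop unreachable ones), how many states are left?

Every state is reachable, so we keep all 8.
P0 = {1,2,3,4,5,6,7} | {0}.
Refine {1,2,3,4,5,6,7} on symbol q: members go to different blocks, giving {3,4,5,6,7} and {1,2}.
On input p, block {3,4,5,6,7} splits into {3,4,5,7} and {6}.
Refine {3,4,5,7} on symbol q: members go to different blocks, giving {5,7} and {3} and {4}.
Refine {1,2} on symbol p: members go to different blocks, giving {1} and {2}.
Stable partition: {5,7} | {0} | {1} | {6} | {3} | {4} | {2} — 7 equivalence classes.

7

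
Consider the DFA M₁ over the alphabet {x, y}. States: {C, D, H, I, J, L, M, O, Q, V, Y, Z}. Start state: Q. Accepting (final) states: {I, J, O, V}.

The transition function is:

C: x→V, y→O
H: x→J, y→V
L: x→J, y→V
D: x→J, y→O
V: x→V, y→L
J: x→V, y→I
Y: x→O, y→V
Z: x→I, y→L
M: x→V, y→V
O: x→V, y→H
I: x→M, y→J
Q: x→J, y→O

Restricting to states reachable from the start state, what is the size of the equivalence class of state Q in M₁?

3

First remove the unreachable states {C,D,Y,Z}; 8 states remain.
P0 = {I,J,O,V} | {H,L,M,Q}.
Split {I,J,O,V} by δ(·,x) → {J,O,V} and {I}.
Refine {J,O,V} on symbol y: members go to different blocks, giving {O,V} and {J}.
Split {H,L,M,Q} by δ(·,x) → {H,L,Q} and {M}.
No further refinement is possible. Final partition (5 blocks): {O,V} | {H,L,Q} | {I} | {J} | {M}.
State Q belongs to the block {H,L,Q}, which has 3 states.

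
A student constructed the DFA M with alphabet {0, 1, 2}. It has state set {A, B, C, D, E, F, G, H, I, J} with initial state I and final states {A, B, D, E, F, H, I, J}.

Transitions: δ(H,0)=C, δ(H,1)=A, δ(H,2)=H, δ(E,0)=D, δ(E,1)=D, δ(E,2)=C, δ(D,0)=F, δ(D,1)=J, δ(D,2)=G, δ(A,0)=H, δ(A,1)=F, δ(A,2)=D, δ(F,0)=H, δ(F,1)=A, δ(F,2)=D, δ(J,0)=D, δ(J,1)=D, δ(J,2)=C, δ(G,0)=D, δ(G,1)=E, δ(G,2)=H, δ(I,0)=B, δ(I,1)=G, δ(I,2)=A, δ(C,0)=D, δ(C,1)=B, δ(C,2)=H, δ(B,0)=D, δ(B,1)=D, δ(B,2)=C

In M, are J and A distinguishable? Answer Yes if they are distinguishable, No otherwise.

Every state is reachable, so we keep all 10.
Initial partition by acceptance: {A,B,D,E,F,H,I,J} | {C,G}.
Split {A,B,D,E,F,H,I,J} by δ(·,0) → {A,B,D,E,F,I,J} and {H}.
Refine {A,B,D,E,F,I,J} on symbol 0: members go to different blocks, giving {B,D,E,I,J} and {A,F}.
Split {B,D,E,I,J} by δ(·,0) → {B,E,I,J} and {D}.
Split {B,E,I,J} by δ(·,0) → {B,E,J} and {I}.
The partition is now stable with 6 blocks: {B,E,J} | {C,G} | {H} | {A,F} | {D} | {I}.
J and A end up in different blocks, so they are distinguishable. For instance, the string '2' is accepted from only A.

Yes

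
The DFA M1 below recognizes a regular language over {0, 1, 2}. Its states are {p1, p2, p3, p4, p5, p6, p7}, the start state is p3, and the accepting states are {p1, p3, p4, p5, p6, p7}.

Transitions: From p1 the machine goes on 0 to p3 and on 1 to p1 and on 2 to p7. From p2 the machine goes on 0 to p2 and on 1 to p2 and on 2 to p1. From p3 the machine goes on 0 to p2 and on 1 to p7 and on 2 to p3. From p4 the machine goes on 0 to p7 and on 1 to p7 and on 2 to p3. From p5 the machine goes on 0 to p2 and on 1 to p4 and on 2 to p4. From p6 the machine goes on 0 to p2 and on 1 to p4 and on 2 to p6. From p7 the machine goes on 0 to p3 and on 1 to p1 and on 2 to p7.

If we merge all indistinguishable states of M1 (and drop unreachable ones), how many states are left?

3

States {p4,p5,p6} cannot be reached from the start state, so discard them.
P0 = {p1,p3,p7} | {p2}.
On input 0, block {p1,p3,p7} splits into {p1,p7} and {p3}.
The partition is now stable with 3 blocks: {p1,p7} | {p2} | {p3}.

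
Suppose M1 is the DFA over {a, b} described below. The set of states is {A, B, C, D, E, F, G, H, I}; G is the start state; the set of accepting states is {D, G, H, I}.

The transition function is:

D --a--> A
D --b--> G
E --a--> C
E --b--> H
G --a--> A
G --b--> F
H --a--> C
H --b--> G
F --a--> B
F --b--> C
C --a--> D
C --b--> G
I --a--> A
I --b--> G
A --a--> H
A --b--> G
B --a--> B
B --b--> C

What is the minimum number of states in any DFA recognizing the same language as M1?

First remove the unreachable states {E,I}; 7 states remain.
P0 = {D,G,H} | {A,B,C,F}.
Refine {D,G,H} on symbol b: members go to different blocks, giving {D,H} and {G}.
Split {A,B,C,F} by δ(·,a) → {A,C} and {B,F}.
Stable partition: {D,H} | {A,C} | {G} | {B,F} — 4 equivalence classes.

4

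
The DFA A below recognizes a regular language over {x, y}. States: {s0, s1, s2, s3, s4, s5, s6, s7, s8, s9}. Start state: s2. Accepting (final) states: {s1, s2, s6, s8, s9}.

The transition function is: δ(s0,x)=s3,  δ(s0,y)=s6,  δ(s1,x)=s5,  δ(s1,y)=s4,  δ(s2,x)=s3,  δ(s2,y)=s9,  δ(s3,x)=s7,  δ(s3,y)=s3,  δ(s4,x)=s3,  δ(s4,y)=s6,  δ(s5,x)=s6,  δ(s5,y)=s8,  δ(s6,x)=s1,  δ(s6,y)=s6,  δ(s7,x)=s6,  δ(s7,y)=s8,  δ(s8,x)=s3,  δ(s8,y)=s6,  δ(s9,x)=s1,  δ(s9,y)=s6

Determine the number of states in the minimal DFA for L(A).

6

First remove the unreachable states {s0}; 9 states remain.
Initial partition by acceptance: {s1,s2,s6,s8,s9} | {s3,s4,s5,s7}.
Split {s1,s2,s6,s8,s9} by δ(·,x) → {s1,s2,s8} and {s6,s9}.
Refine {s1,s2,s8} on symbol y: members go to different blocks, giving {s2,s8} and {s1}.
Split {s3,s4,s5,s7} by δ(·,x) → {s3,s4} and {s5,s7}.
On input x, block {s3,s4} splits into {s3} and {s4}.
Stable partition: {s2,s8} | {s3} | {s6,s9} | {s1} | {s5,s7} | {s4} — 6 equivalence classes.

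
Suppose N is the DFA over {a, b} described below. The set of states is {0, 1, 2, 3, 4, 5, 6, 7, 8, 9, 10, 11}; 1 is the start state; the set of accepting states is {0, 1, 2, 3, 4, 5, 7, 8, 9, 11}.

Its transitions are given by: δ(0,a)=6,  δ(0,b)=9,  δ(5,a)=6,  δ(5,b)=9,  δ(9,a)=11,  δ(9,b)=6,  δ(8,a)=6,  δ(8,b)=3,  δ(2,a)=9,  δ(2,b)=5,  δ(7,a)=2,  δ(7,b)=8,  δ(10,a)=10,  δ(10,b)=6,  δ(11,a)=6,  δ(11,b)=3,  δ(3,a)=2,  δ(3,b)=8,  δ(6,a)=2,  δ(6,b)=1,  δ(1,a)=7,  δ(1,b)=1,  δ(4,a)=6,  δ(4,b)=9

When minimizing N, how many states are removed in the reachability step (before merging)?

3

BFS from 1 reaches {1, 2, 3, 5, 6, 7, 8, 9, 11}; the 3 state(s) 0, 4, 10 are never visited.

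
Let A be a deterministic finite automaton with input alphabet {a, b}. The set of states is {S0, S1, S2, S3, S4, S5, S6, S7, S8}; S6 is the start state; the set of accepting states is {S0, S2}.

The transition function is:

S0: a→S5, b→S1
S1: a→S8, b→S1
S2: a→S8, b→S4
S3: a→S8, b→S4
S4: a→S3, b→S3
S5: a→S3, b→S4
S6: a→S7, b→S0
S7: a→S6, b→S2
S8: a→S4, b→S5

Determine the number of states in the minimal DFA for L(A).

3

All states are reachable from the start state.
Initial partition by acceptance: {S0,S2} | {S1,S3,S4,S5,S6,S7,S8}.
On input b, block {S1,S3,S4,S5,S6,S7,S8} splits into {S1,S3,S4,S5,S8} and {S6,S7}.
Stable partition: {S0,S2} | {S1,S3,S4,S5,S8} | {S6,S7} — 3 equivalence classes.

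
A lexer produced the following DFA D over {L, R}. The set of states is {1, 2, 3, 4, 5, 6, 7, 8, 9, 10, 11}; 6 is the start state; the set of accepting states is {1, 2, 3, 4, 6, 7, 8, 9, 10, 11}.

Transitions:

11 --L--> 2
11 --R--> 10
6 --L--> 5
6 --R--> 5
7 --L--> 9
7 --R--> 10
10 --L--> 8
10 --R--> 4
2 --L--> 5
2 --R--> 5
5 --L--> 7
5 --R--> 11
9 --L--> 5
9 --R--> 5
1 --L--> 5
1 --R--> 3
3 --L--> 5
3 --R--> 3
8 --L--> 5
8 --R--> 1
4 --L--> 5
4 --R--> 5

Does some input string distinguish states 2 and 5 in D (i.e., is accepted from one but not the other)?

Yes

P0 = {1,2,3,4,6,7,8,9,10,11} | {5}.
On input L, block {1,2,3,4,6,7,8,9,10,11} splits into {1,2,3,4,6,8,9} and {7,10,11}.
On input R, block {1,2,3,4,6,8,9} splits into {2,4,6,9} and {1,3,8}.
Refine {7,10,11} on symbol L: members go to different blocks, giving {7,11} and {10}.
Stable partition: {2,4,6,9} | {5} | {7,11} | {1,3,8} | {10} — 5 equivalence classes.
2 and 5 end up in different blocks, so they are distinguishable. For instance, the string 'ε' is accepted from only 2.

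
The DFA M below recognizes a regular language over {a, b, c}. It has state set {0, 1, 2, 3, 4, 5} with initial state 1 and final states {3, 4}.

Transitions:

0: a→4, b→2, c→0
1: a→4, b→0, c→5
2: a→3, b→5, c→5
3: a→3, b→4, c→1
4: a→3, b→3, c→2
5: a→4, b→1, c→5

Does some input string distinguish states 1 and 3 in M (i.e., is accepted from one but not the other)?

Yes

Every state is reachable, so we keep all 6.
P0 = {3,4} | {0,1,2,5}.
No further refinement is possible. Final partition (2 blocks): {3,4} | {0,1,2,5}.
1 and 3 end up in different blocks, so they are distinguishable. For instance, the string 'ε' is accepted from only 3.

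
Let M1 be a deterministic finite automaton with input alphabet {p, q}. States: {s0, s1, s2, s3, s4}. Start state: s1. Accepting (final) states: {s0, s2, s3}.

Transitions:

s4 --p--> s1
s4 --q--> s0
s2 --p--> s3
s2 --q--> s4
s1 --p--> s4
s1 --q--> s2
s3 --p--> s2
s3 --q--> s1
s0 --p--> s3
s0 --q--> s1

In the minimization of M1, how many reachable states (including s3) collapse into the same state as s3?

3

P0 = {s0,s2,s3} | {s1,s4}.
Stable partition: {s0,s2,s3} | {s1,s4} — 2 equivalence classes.
State s3 belongs to the block {s0,s2,s3}, which has 3 states.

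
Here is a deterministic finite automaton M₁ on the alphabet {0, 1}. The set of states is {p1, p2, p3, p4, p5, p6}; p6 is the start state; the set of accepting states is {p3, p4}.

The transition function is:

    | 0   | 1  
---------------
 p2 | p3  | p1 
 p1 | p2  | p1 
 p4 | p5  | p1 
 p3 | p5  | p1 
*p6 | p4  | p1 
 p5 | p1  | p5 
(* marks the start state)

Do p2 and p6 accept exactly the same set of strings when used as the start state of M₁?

Yes

All states are reachable from the start state.
Start with accepting vs non-accepting: {p3,p4} | {p1,p2,p5,p6}.
On input 0, block {p1,p2,p5,p6} splits into {p1,p5} and {p2,p6}.
Split {p1,p5} by δ(·,0) → {p1} and {p5}.
No further refinement is possible. Final partition (4 blocks): {p3,p4} | {p1} | {p2,p6} | {p5}.
p2 and p6 lie in the same block of the stable partition, so they are equivalent — no string distinguishes them.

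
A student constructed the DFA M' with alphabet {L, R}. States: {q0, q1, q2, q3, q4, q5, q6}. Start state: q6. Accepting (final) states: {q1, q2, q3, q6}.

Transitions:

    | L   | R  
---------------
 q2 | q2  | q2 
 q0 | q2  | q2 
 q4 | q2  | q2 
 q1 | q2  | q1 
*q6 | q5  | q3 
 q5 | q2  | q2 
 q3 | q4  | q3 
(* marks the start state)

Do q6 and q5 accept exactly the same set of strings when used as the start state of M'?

No

First remove the unreachable states {q0,q1}; 5 states remain.
P0 = {q2,q3,q6} | {q4,q5}.
Split {q2,q3,q6} by δ(·,L) → {q3,q6} and {q2}.
The partition is now stable with 3 blocks: {q3,q6} | {q4,q5} | {q2}.
q6 and q5 end up in different blocks, so they are distinguishable. For instance, the string 'ε' is accepted from only q6.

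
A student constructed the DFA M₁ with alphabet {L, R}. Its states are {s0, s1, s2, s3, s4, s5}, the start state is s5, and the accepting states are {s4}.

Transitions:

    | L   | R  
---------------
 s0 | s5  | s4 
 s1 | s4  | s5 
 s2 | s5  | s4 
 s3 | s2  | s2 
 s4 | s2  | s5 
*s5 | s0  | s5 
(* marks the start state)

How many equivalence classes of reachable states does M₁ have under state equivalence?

Reachable states from the start: {s0,s2,s4,s5}. Unreachable: {s1,s3} — drop them.
Initial partition by acceptance: {s4} | {s0,s2,s5}.
Split {s0,s2,s5} by δ(·,R) → {s0,s2} and {s5}.
No further refinement is possible. Final partition (3 blocks): {s4} | {s0,s2} | {s5}.

3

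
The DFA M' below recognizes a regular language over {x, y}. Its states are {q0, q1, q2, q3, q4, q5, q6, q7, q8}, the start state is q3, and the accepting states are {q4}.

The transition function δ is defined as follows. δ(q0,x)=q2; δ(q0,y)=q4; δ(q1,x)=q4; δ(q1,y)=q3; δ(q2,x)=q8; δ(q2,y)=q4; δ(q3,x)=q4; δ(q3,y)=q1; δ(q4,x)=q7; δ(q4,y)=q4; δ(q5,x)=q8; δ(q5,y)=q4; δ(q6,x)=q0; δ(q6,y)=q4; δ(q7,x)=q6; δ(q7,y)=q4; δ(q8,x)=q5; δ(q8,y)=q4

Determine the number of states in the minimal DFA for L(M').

3

All states are reachable from the start state.
Start with accepting vs non-accepting: {q4} | {q0,q1,q2,q3,q5,q6,q7,q8}.
Split {q0,q1,q2,q3,q5,q6,q7,q8} by δ(·,x) → {q0,q2,q5,q6,q7,q8} and {q1,q3}.
No further refinement is possible. Final partition (3 blocks): {q4} | {q0,q2,q5,q6,q7,q8} | {q1,q3}.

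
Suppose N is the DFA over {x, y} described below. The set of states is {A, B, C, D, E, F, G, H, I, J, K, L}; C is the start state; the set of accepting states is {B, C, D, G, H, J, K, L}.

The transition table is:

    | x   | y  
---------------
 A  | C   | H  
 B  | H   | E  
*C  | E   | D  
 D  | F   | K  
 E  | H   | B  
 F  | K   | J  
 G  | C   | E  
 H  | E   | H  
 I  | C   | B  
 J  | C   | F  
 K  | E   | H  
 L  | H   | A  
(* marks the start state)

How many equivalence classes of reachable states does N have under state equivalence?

States {A,G,I,L} cannot be reached from the start state, so discard them.
Initial partition by acceptance: {B,C,D,H,J,K} | {E,F}.
Refine {B,C,D,H,J,K} on symbol x: members go to different blocks, giving {C,D,H,K} and {B,J}.
The partition is now stable with 3 blocks: {C,D,H,K} | {E,F} | {B,J}.

3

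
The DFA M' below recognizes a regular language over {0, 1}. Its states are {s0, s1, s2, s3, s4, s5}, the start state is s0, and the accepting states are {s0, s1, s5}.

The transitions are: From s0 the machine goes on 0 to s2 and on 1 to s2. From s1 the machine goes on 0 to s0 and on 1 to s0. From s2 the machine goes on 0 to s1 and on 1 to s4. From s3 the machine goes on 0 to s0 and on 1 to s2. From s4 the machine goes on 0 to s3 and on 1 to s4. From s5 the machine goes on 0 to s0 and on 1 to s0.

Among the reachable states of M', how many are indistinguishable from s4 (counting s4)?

States {s5} cannot be reached from the start state, so discard them.
P0 = {s0,s1} | {s2,s3,s4}.
Refine {s0,s1} on symbol 0: members go to different blocks, giving {s0} and {s1}.
Split {s2,s3,s4} by δ(·,0) → {s2} and {s3} and {s4}.
Stable partition: {s0} | {s2} | {s1} | {s3} | {s4} — 5 equivalence classes.
State s4 belongs to the block {s4}, which has 1 states.

1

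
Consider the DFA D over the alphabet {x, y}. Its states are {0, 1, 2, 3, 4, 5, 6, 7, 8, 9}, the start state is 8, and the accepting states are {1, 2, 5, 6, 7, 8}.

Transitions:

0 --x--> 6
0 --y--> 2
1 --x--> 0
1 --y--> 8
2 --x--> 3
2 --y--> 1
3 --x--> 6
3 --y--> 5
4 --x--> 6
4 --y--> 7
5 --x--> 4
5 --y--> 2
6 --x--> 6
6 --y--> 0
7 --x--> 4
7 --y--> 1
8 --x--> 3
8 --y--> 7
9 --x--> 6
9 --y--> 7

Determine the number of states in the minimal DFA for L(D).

States {9} cannot be reached from the start state, so discard them.
Start with accepting vs non-accepting: {1,2,5,6,7,8} | {0,3,4}.
On input x, block {1,2,5,6,7,8} splits into {1,2,5,7,8} and {6}.
No further refinement is possible. Final partition (3 blocks): {1,2,5,7,8} | {0,3,4} | {6}.

3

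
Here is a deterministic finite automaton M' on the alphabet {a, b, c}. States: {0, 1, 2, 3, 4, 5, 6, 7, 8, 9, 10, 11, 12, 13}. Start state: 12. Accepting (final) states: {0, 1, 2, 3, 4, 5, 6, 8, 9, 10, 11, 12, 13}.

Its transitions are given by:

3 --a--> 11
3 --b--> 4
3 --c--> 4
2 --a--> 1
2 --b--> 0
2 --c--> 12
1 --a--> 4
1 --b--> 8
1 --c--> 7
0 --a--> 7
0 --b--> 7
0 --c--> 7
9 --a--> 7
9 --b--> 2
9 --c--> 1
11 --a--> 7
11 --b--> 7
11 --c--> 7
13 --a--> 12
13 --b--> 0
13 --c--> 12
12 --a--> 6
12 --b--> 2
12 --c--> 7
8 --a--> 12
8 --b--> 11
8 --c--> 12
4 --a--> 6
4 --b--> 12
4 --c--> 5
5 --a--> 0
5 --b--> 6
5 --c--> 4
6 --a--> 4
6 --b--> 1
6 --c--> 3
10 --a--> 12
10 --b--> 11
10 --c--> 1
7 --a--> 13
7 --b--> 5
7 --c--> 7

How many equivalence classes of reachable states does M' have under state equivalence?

First remove the unreachable states {9,10}; 12 states remain.
P0 = {0,1,2,3,4,5,6,8,11,12,13} | {7}.
On input a, block {0,1,2,3,4,5,6,8,11,12,13} splits into {1,2,3,4,5,6,8,12,13} and {0,11}.
Refine {1,2,3,4,5,6,8,12,13} on symbol a: members go to different blocks, giving {1,2,4,6,8,12,13} and {3,5}.
Refine {1,2,4,6,8,12,13} on symbol b: members go to different blocks, giving {1,4,6,12} and {2,8,13}.
On input b, block {1,4,6,12} splits into {1,12} and {4,6}.
No further refinement is possible. Final partition (6 blocks): {1,12} | {7} | {0,11} | {3,5} | {2,8,13} | {4,6}.

6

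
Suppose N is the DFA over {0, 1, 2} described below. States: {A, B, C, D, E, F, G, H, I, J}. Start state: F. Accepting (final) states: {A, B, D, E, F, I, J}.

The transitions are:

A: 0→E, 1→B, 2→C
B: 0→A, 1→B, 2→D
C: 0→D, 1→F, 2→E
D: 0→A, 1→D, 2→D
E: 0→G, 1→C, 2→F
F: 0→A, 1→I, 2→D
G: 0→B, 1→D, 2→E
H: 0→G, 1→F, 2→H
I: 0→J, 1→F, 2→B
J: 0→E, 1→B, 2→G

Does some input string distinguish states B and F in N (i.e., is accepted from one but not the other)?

No

States {H} cannot be reached from the start state, so discard them.
P0 = {A,B,D,E,F,I,J} | {C,G}.
On input 0, block {A,B,D,E,F,I,J} splits into {A,B,D,F,I,J} and {E}.
Refine {A,B,D,F,I,J} on symbol 0: members go to different blocks, giving {B,D,F,I} and {A,J}.
No further refinement is possible. Final partition (4 blocks): {B,D,F,I} | {C,G} | {E} | {A,J}.
B and F lie in the same block of the stable partition, so they are equivalent — no string distinguishes them.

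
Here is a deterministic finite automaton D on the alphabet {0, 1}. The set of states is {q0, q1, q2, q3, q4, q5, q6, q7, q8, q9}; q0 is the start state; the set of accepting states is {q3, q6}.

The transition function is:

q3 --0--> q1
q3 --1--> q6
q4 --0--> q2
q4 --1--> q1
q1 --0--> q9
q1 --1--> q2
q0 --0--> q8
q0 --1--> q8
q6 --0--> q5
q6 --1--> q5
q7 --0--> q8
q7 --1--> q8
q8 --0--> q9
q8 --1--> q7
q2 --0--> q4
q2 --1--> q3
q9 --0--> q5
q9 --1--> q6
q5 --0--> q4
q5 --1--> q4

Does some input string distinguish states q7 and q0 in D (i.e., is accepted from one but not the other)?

Every state is reachable, so we keep all 10.
Start with accepting vs non-accepting: {q3,q6} | {q0,q1,q2,q4,q5,q7,q8,q9}.
Refine {q3,q6} on symbol 1: members go to different blocks, giving {q3} and {q6}.
Refine {q0,q1,q2,q4,q5,q7,q8,q9} on symbol 1: members go to different blocks, giving {q0,q1,q4,q5,q7,q8} and {q2} and {q9}.
Refine {q0,q1,q4,q5,q7,q8} on symbol 0: members go to different blocks, giving {q0,q5,q7} and {q1,q8} and {q4}.
Refine {q0,q5,q7} on symbol 0: members go to different blocks, giving {q0,q7} and {q5}.
Split {q1,q8} by δ(·,1) → {q1} and {q8}.
Stable partition: {q3} | {q0,q7} | {q6} | {q2} | {q9} | {q1} | {q4} | {q5} | {q8} — 9 equivalence classes.
q7 and q0 lie in the same block of the stable partition, so they are equivalent — no string distinguishes them.

No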